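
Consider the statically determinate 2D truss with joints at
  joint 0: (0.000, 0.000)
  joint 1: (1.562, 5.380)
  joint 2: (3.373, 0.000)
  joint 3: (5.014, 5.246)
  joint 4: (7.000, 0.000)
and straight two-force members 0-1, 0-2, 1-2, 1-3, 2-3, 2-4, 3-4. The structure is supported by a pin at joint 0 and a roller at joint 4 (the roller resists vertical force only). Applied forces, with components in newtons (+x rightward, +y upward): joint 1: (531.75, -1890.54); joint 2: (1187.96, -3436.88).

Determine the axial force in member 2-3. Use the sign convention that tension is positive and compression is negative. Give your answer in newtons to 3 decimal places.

N=5 nodes, M=7 members, R=3 reactions → 2N=10, M+R=10
member 0 (0-1): L=5.6022, (cx,cy)=(0.2788,0.9603)
member 1 (0-2): L=3.3730, (cx,cy)=(1.0000,0.0000)
member 2 (1-2): L=5.6766, (cx,cy)=(0.3190,-0.9477)
member 3 (1-3): L=3.4546, (cx,cy)=(0.9992,-0.0388)
member 4 (2-3): L=5.4967, (cx,cy)=(0.2985,0.9544)
member 5 (2-4): L=3.6270, (cx,cy)=(1.0000,0.0000)
member 6 (3-4): L=5.6093, (cx,cy)=(0.3541,-0.9352)
solve A·x = −loads:
  F[0-1] = -2958.0952 N (compression)
  F[0-2] = +2544.4885 N (tension)
  F[1-2] = +1072.2104 N (tension)
  F[1-3] = -1699.8722 N (compression)
  F[2-3] = +2536.3664 N (tension)
  F[2-4] = +941.3752 N (tension)
  F[3-4] = -2658.8594 N (compression)
  Rx@0 = -1719.7100 N
  Ry@0 = +2840.7865 N
  Ry@4 = +2486.6335 N

2536.366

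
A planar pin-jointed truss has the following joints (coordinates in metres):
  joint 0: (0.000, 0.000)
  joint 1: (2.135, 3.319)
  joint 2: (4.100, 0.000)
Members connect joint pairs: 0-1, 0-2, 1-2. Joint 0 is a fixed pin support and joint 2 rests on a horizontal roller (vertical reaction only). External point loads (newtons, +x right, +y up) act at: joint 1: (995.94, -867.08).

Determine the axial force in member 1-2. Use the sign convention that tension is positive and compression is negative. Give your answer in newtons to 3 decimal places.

N=3 nodes, M=3 members, R=3 reactions → 2N=6, M+R=6
member 0 (0-1): L=3.9464, (cx,cy)=(0.5410,0.8410)
member 1 (0-2): L=4.1000, (cx,cy)=(1.0000,0.0000)
member 2 (1-2): L=3.8571, (cx,cy)=(0.5095,-0.8605)
solve A·x = −loads:
  F[0-1] = +464.5082 N (tension)
  F[0-2] = +744.6406 N (tension)
  F[1-2] = -1461.6442 N (compression)
  Rx@0 = -995.9400 N
  Ry@0 = -390.6616 N
  Ry@2 = +1257.7416 N

-1461.644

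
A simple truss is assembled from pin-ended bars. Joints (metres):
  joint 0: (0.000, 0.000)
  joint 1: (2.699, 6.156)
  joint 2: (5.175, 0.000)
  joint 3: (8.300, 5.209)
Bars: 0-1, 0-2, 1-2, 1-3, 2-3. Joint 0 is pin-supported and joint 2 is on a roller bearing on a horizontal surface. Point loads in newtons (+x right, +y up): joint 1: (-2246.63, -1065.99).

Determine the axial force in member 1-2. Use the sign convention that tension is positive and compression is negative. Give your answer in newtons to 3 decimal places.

2281.335

N=4 nodes, M=5 members, R=3 reactions → 2N=8, M+R=8
member 0 (0-1): L=6.7217, (cx,cy)=(0.4015,0.9158)
member 1 (0-2): L=5.1750, (cx,cy)=(1.0000,0.0000)
member 2 (1-2): L=6.6353, (cx,cy)=(0.3732,-0.9278)
member 3 (1-3): L=5.6805, (cx,cy)=(0.9860,-0.1667)
member 4 (2-3): L=6.0745, (cx,cy)=(0.5144,0.8575)
solve A·x = −loads:
  F[0-1] = -3474.9848 N (compression)
  F[0-2] = -851.2960 N (compression)
  F[1-2] = +2281.3351 N (tension)
  F[1-3] = -0.0000 N (tension)
  F[2-3] = +0.0000 N (tension)
  Rx@0 = +2246.6300 N
  Ry@0 = +3182.5402 N
  Ry@2 = -2116.5502 N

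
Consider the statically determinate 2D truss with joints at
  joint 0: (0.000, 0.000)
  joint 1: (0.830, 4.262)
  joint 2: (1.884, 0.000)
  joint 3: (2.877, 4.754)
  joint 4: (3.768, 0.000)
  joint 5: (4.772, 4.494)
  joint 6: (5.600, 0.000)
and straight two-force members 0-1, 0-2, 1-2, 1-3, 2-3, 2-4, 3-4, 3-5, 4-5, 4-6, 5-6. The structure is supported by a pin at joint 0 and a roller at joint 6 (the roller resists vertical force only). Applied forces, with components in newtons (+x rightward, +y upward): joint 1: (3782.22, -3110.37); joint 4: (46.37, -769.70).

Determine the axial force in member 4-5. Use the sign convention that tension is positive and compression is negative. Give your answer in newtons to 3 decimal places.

N=7 nodes, M=11 members, R=3 reactions → 2N=14, M+R=14
member 0 (0-1): L=4.3421, (cx,cy)=(0.1912,0.9816)
member 1 (0-2): L=1.8840, (cx,cy)=(1.0000,0.0000)
member 2 (1-2): L=4.3904, (cx,cy)=(0.2401,-0.9708)
member 3 (1-3): L=2.1053, (cx,cy)=(0.9723,0.2337)
member 4 (2-3): L=4.8566, (cx,cy)=(0.2045,0.9789)
member 5 (2-4): L=1.8840, (cx,cy)=(1.0000,0.0000)
member 6 (3-4): L=4.8368, (cx,cy)=(0.1842,-0.9829)
member 7 (3-5): L=1.9128, (cx,cy)=(0.9907,-0.1359)
member 8 (4-5): L=4.6048, (cx,cy)=(0.2180,0.9759)
member 9 (4-6): L=1.8320, (cx,cy)=(1.0000,0.0000)
member 10 (5-6): L=4.5696, (cx,cy)=(0.1812,-0.9834)
solve A·x = −loads:
  F[0-1] = -23.0562 N (compression)
  F[0-2] = +3832.9973 N (tension)
  F[1-2] = -3887.2428 N (compression)
  F[1-3] = -2934.6809 N (compression)
  F[2-3] = +3855.0036 N (tension)
  F[2-4] = +2111.5790 N (tension)
  F[3-4] = -2928.5213 N (compression)
  F[3-5] = -1540.0293 N (compression)
  F[4-5] = +3738.0360 N (tension)
  F[4-6] = +710.7164 N (tension)
  F[5-6] = -3922.3658 N (compression)
  Rx@0 = -3828.5900 N
  Ry@0 = +22.6310 N
  Ry@6 = +3857.4390 N

3738.036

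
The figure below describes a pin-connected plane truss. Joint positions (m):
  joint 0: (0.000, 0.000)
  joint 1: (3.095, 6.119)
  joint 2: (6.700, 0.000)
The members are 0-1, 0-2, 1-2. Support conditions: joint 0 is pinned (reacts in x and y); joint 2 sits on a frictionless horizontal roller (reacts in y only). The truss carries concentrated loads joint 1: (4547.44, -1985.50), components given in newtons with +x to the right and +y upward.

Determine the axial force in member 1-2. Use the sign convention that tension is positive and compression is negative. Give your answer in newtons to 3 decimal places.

-5884.799

N=3 nodes, M=3 members, R=3 reactions → 2N=6, M+R=6
member 0 (0-1): L=6.8572, (cx,cy)=(0.4514,0.8923)
member 1 (0-2): L=6.7000, (cx,cy)=(1.0000,0.0000)
member 2 (1-2): L=7.1020, (cx,cy)=(0.5076,-0.8616)
solve A·x = −loads:
  F[0-1] = +3456.9349 N (tension)
  F[0-2] = +2987.1509 N (tension)
  F[1-2] = -5884.7989 N (compression)
  Rx@0 = -4547.4400 N
  Ry@0 = -3084.7848 N
  Ry@2 = +5070.2848 N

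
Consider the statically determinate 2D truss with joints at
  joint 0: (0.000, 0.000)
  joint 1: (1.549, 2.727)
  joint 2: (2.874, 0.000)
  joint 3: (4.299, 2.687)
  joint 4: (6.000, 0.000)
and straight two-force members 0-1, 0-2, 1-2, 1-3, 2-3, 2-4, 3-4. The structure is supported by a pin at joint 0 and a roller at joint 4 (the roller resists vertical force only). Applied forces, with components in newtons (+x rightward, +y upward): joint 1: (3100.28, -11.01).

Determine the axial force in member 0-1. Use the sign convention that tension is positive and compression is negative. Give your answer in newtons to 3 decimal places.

N=5 nodes, M=7 members, R=3 reactions → 2N=10, M+R=10
member 0 (0-1): L=3.1362, (cx,cy)=(0.4939,0.8695)
member 1 (0-2): L=2.8740, (cx,cy)=(1.0000,0.0000)
member 2 (1-2): L=3.0319, (cx,cy)=(0.4370,-0.8994)
member 3 (1-3): L=2.7503, (cx,cy)=(0.9999,-0.0145)
member 4 (2-3): L=3.0415, (cx,cy)=(0.4685,0.8835)
member 5 (2-4): L=3.1260, (cx,cy)=(1.0000,0.0000)
member 6 (3-4): L=3.1802, (cx,cy)=(0.5349,-0.8449)
solve A·x = −loads:
  F[0-1] = +1611.1379 N (tension)
  F[0-2] = +2304.5304 N (tension)
  F[1-2] = -1543.4009 N (compression)
  F[1-3] = -1630.1966 N (compression)
  F[2-3] = +1571.3480 N (tension)
  F[2-4] = +893.8129 N (tension)
  F[3-4] = -1671.0532 N (compression)
  Rx@0 = -3100.2800 N
  Ry@0 = -1400.9097 N
  Ry@4 = +1411.9197 N

1611.138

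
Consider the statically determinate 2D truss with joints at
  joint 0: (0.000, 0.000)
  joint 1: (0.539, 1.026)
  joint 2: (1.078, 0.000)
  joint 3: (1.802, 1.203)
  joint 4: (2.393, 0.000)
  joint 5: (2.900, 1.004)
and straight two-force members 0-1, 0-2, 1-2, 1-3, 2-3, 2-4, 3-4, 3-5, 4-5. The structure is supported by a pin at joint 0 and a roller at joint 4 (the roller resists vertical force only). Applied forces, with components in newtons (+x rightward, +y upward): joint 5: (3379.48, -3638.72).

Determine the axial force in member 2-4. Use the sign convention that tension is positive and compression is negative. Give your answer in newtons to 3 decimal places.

N=6 nodes, M=9 members, R=3 reactions → 2N=12, M+R=12
member 0 (0-1): L=1.1590, (cx,cy)=(0.4651,0.8853)
member 1 (0-2): L=1.0780, (cx,cy)=(1.0000,0.0000)
member 2 (1-2): L=1.1590, (cx,cy)=(0.4651,-0.8853)
member 3 (1-3): L=1.2753, (cx,cy)=(0.9903,0.1388)
member 4 (2-3): L=1.4041, (cx,cy)=(0.5156,0.8568)
member 5 (2-4): L=1.3150, (cx,cy)=(1.0000,0.0000)
member 6 (3-4): L=1.3403, (cx,cy)=(0.4409,-0.8975)
member 7 (3-5): L=1.1159, (cx,cy)=(0.9840,-0.1783)
member 8 (4-5): L=1.1248, (cx,cy)=(0.4508,0.8926)
solve A·x = −loads:
  F[0-1] = +2472.4704 N (tension)
  F[0-2] = +2229.6066 N (tension)
  F[1-2] = -2133.3759 N (compression)
  F[1-3] = +2162.9764 N (tension)
  F[2-3] = +2204.2710 N (tension)
  F[2-4] = +100.8095 N (tension)
  F[3-4] = -3403.8062 N (compression)
  F[3-5] = +4857.3929 N (tension)
  F[4-5] = -3105.9314 N (compression)
  Rx@0 = -3379.4800 N
  Ry@0 = -2188.8128 N
  Ry@4 = +5827.5328 N

100.809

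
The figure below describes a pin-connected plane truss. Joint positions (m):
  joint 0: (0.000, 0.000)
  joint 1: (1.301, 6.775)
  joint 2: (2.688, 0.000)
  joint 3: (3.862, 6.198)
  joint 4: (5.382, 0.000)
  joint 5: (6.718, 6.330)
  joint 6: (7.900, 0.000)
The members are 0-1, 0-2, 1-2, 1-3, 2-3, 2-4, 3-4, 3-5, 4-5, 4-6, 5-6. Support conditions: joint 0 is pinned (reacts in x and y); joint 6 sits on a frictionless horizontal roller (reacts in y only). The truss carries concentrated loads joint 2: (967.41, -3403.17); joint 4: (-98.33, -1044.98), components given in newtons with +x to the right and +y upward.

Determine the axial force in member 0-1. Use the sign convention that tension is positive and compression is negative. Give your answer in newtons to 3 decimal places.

-2625.409

N=7 nodes, M=11 members, R=3 reactions → 2N=14, M+R=14
member 0 (0-1): L=6.8988, (cx,cy)=(0.1886,0.9821)
member 1 (0-2): L=2.6880, (cx,cy)=(1.0000,0.0000)
member 2 (1-2): L=6.9155, (cx,cy)=(0.2006,-0.9797)
member 3 (1-3): L=2.6252, (cx,cy)=(0.9755,-0.2198)
member 4 (2-3): L=6.3082, (cx,cy)=(0.1861,0.9825)
member 5 (2-4): L=2.6940, (cx,cy)=(1.0000,0.0000)
member 6 (3-4): L=6.3817, (cx,cy)=(0.2382,-0.9712)
member 7 (3-5): L=2.8590, (cx,cy)=(0.9989,0.0462)
member 8 (4-5): L=6.4695, (cx,cy)=(0.2065,0.9784)
member 9 (4-6): L=2.5180, (cx,cy)=(1.0000,0.0000)
member 10 (5-6): L=6.4394, (cx,cy)=(0.1836,-0.9830)
solve A·x = −loads:
  F[0-1] = -2625.4090 N (compression)
  F[0-2] = +1364.1900 N (tension)
  F[1-2] = +2878.4061 N (tension)
  F[1-3] = -1099.2946 N (compression)
  F[2-3] = +593.6219 N (tension)
  F[2-4] = +863.6059 N (tension)
  F[3-4] = -885.0562 N (compression)
  F[3-5] = -751.9329 N (compression)
  F[4-5] = +1946.5225 N (tension)
  F[4-6] = +349.1565 N (tension)
  F[5-6] = -1902.1682 N (compression)
  Rx@0 = -869.0800 N
  Ry@0 = +2578.3015 N
  Ry@6 = +1869.8485 N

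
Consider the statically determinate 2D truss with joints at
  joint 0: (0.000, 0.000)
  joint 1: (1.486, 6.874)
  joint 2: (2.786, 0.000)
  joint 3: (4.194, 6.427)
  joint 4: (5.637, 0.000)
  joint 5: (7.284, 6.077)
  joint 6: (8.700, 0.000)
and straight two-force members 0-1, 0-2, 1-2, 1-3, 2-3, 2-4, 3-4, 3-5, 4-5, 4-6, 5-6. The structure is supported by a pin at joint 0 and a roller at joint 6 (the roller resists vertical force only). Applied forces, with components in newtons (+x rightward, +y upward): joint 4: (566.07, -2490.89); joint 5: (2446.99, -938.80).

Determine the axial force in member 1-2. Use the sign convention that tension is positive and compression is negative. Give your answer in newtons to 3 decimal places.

-739.272

N=7 nodes, M=11 members, R=3 reactions → 2N=14, M+R=14
member 0 (0-1): L=7.0328, (cx,cy)=(0.2113,0.9774)
member 1 (0-2): L=2.7860, (cx,cy)=(1.0000,0.0000)
member 2 (1-2): L=6.9958, (cx,cy)=(0.1858,-0.9826)
member 3 (1-3): L=2.7446, (cx,cy)=(0.9866,-0.1629)
member 4 (2-3): L=6.5794, (cx,cy)=(0.2140,0.9768)
member 5 (2-4): L=2.8510, (cx,cy)=(1.0000,0.0000)
member 6 (3-4): L=6.5870, (cx,cy)=(0.2191,-0.9757)
member 7 (3-5): L=3.1098, (cx,cy)=(0.9936,-0.1125)
member 8 (4-5): L=6.2962, (cx,cy)=(0.2616,0.9652)
member 9 (4-6): L=3.0630, (cx,cy)=(1.0000,0.0000)
member 10 (5-6): L=6.2398, (cx,cy)=(0.2269,-0.9739)
solve A·x = −loads:
  F[0-1] = +695.1692 N (tension)
  F[0-2] = +2866.1735 N (tension)
  F[1-2] = -739.2717 N (compression)
  F[1-3] = +288.1079 N (tension)
  F[2-3] = +743.6228 N (tension)
  F[2-4] = +2569.6630 N (tension)
  F[3-4] = -767.3779 N (compression)
  F[3-5] = +615.4151 N (tension)
  F[4-5] = +3356.4999 N (tension)
  F[4-6] = +957.4750 N (tension)
  F[5-6] = -4219.2399 N (compression)
  Rx@0 = -3013.0600 N
  Ry@0 = -679.4737 N
  Ry@6 = +4109.1637 N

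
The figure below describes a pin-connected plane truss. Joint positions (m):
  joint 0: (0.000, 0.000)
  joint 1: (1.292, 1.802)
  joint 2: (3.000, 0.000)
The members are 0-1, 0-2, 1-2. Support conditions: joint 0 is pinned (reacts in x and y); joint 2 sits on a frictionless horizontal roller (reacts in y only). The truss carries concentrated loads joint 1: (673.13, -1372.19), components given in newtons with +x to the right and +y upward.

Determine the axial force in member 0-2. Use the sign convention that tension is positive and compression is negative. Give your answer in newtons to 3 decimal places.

N=3 nodes, M=3 members, R=3 reactions → 2N=6, M+R=6
member 0 (0-1): L=2.2173, (cx,cy)=(0.5827,0.8127)
member 1 (0-2): L=3.0000, (cx,cy)=(1.0000,0.0000)
member 2 (1-2): L=2.4828, (cx,cy)=(0.6879,-0.7258)
solve A·x = −loads:
  F[0-1] = -463.7733 N (compression)
  F[0-2] = +943.3650 N (tension)
  F[1-2] = -1371.3228 N (compression)
  Rx@0 = -673.1300 N
  Ry@0 = +376.9068 N
  Ry@2 = +995.2832 N

943.365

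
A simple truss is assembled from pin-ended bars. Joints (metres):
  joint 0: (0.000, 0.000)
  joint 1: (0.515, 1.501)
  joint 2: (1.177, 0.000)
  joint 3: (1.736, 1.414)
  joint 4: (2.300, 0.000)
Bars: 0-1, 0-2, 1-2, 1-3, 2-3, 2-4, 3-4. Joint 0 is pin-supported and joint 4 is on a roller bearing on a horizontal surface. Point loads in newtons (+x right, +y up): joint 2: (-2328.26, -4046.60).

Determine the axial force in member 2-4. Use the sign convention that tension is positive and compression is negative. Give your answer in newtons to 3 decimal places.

N=5 nodes, M=7 members, R=3 reactions → 2N=10, M+R=10
member 0 (0-1): L=1.5869, (cx,cy)=(0.3245,0.9459)
member 1 (0-2): L=1.1770, (cx,cy)=(1.0000,0.0000)
member 2 (1-2): L=1.6405, (cx,cy)=(0.4035,-0.9150)
member 3 (1-3): L=1.2241, (cx,cy)=(0.9975,-0.0711)
member 4 (2-3): L=1.5205, (cx,cy)=(0.3676,0.9300)
member 5 (2-4): L=1.1230, (cx,cy)=(1.0000,0.0000)
member 6 (3-4): L=1.5223, (cx,cy)=(0.3705,-0.9288)
solve A·x = −loads:
  F[0-1] = -2088.8577 N (compression)
  F[0-2] = -1650.3552 N (compression)
  F[1-2] = +2283.9924 N (tension)
  F[1-3] = -1603.6314 N (compression)
  F[2-3] = +2104.1941 N (tension)
  F[2-4] = +825.9782 N (tension)
  F[3-4] = -2229.4545 N (compression)
  Rx@0 = +2328.2600 N
  Ry@0 = +1975.7964 N
  Ry@4 = +2070.8036 N

825.978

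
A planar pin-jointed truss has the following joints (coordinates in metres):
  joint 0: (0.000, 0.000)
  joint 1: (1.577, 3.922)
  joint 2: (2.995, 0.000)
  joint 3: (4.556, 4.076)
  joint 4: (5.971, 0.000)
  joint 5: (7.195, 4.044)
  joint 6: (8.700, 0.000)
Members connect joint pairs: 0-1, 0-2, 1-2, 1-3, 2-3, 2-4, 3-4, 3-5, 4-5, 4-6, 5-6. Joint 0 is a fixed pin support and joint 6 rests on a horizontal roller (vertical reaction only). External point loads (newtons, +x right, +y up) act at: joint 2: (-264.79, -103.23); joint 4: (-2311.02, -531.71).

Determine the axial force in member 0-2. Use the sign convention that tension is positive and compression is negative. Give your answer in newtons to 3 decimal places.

N=7 nodes, M=11 members, R=3 reactions → 2N=14, M+R=14
member 0 (0-1): L=4.2272, (cx,cy)=(0.3731,0.9278)
member 1 (0-2): L=2.9950, (cx,cy)=(1.0000,0.0000)
member 2 (1-2): L=4.1705, (cx,cy)=(0.3400,-0.9404)
member 3 (1-3): L=2.9830, (cx,cy)=(0.9987,0.0516)
member 4 (2-3): L=4.3647, (cx,cy)=(0.3576,0.9339)
member 5 (2-4): L=2.9760, (cx,cy)=(1.0000,0.0000)
member 6 (3-4): L=4.3146, (cx,cy)=(0.3280,-0.9447)
member 7 (3-5): L=2.6392, (cx,cy)=(0.9999,-0.0121)
member 8 (4-5): L=4.2252, (cx,cy)=(0.2897,0.9571)
member 9 (4-6): L=2.7290, (cx,cy)=(1.0000,0.0000)
member 10 (5-6): L=4.3150, (cx,cy)=(0.3488,-0.9372)
solve A·x = −loads:
  F[0-1] = -252.7237 N (compression)
  F[0-2] = -2481.5283 N (compression)
  F[1-2] = +239.6712 N (tension)
  F[1-3] = -176.0069 N (compression)
  F[2-3] = -130.8143 N (compression)
  F[2-4] = -2088.4630 N (compression)
  F[3-4] = +142.3885 N (tension)
  F[3-5] = -269.2737 N (compression)
  F[4-5] = +414.9914 N (tension)
  F[4-6] = +149.0342 N (tension)
  F[5-6] = -427.2944 N (compression)
  Rx@0 = +2575.8100 N
  Ry@0 = +234.4786 N
  Ry@6 = +400.4614 N

-2481.528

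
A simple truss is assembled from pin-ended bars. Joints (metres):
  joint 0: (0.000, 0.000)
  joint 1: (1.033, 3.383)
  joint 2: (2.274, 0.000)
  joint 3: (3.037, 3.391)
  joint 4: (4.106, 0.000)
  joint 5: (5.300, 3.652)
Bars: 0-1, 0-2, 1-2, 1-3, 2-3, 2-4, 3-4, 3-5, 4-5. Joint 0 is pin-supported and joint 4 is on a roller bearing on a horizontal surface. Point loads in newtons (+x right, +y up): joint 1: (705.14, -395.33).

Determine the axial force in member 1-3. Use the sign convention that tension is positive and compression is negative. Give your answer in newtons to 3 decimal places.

-367.941

N=6 nodes, M=9 members, R=3 reactions → 2N=12, M+R=12
member 0 (0-1): L=3.5372, (cx,cy)=(0.2920,0.9564)
member 1 (0-2): L=2.2740, (cx,cy)=(1.0000,0.0000)
member 2 (1-2): L=3.6034, (cx,cy)=(0.3444,-0.9388)
member 3 (1-3): L=2.0040, (cx,cy)=(1.0000,0.0040)
member 4 (2-3): L=3.4758, (cx,cy)=(0.2195,0.9756)
member 5 (2-4): L=1.8320, (cx,cy)=(1.0000,0.0000)
member 6 (3-4): L=3.5555, (cx,cy)=(0.3007,-0.9537)
member 7 (3-5): L=2.2780, (cx,cy)=(0.9934,0.1146)
member 8 (4-5): L=3.8422, (cx,cy)=(0.3108,0.9505)
solve A·x = −loads:
  F[0-1] = +298.0998 N (tension)
  F[0-2] = +618.0832 N (tension)
  F[1-2] = -726.3367 N (compression)
  F[1-3] = -367.9407 N (compression)
  F[2-3] = +698.9521 N (tension)
  F[2-4] = +214.5045 N (tension)
  F[3-4] = -713.4448 N (compression)
  F[3-5] = +0.0000 N (tension)
  F[4-5] = -0.0000 N (compression)
  Rx@0 = -705.1400 N
  Ry@0 = -285.1046 N
  Ry@4 = +680.4346 N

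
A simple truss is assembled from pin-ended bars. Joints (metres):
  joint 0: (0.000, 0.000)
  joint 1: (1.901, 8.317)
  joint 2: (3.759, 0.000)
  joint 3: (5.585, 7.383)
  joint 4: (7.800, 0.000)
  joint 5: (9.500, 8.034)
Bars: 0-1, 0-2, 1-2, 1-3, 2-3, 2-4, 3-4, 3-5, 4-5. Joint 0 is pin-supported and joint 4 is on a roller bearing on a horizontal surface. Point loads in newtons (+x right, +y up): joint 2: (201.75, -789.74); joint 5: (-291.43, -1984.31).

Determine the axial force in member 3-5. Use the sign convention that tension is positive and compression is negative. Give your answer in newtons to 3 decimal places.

N=6 nodes, M=9 members, R=3 reactions → 2N=12, M+R=12
member 0 (0-1): L=8.5315, (cx,cy)=(0.2228,0.9749)
member 1 (0-2): L=3.7590, (cx,cy)=(1.0000,0.0000)
member 2 (1-2): L=8.5220, (cx,cy)=(0.2180,-0.9759)
member 3 (1-3): L=3.8006, (cx,cy)=(0.9693,-0.2458)
member 4 (2-3): L=7.6055, (cx,cy)=(0.2401,0.9708)
member 5 (2-4): L=4.0410, (cx,cy)=(1.0000,0.0000)
member 6 (3-4): L=7.7081, (cx,cy)=(0.2874,-0.9578)
member 7 (3-5): L=3.9688, (cx,cy)=(0.9865,0.1640)
member 8 (4-5): L=8.2119, (cx,cy)=(0.2070,0.9783)
solve A·x = −loads:
  F[0-1] = -283.9806 N (compression)
  F[0-2] = -26.4030 N (compression)
  F[1-2] = +318.1208 N (tension)
  F[1-3] = -136.8312 N (compression)
  F[2-3] = +493.7130 N (tension)
  F[2-4] = -277.3310 N (compression)
  F[3-4] = -512.3710 N (compression)
  F[3-5] = +134.9639 N (tension)
  F[4-5] = -2050.8757 N (compression)
  Rx@0 = +89.6800 N
  Ry@0 = +276.8411 N
  Ry@4 = +2497.2089 N

134.964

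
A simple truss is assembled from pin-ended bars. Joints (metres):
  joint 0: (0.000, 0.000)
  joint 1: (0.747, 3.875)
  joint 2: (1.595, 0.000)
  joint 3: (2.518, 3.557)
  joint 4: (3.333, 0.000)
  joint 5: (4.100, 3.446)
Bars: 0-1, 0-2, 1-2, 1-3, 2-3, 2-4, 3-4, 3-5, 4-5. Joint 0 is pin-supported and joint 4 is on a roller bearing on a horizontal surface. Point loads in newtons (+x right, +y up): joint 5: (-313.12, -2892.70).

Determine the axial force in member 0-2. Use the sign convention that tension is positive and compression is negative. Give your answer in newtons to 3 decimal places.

-379.037

N=6 nodes, M=9 members, R=3 reactions → 2N=12, M+R=12
member 0 (0-1): L=3.9463, (cx,cy)=(0.1893,0.9819)
member 1 (0-2): L=1.5950, (cx,cy)=(1.0000,0.0000)
member 2 (1-2): L=3.9667, (cx,cy)=(0.2138,-0.9769)
member 3 (1-3): L=1.7993, (cx,cy)=(0.9843,-0.1767)
member 4 (2-3): L=3.6748, (cx,cy)=(0.2512,0.9679)
member 5 (2-4): L=1.7380, (cx,cy)=(1.0000,0.0000)
member 6 (3-4): L=3.6492, (cx,cy)=(0.2233,-0.9747)
member 7 (3-5): L=1.5859, (cx,cy)=(0.9975,-0.0700)
member 8 (4-5): L=3.5303, (cx,cy)=(0.2173,0.9761)
solve A·x = −loads:
  F[0-1] = +348.2366 N (tension)
  F[0-2] = -379.0374 N (compression)
  F[1-2] = -376.9619 N (compression)
  F[1-3] = +148.8472 N (tension)
  F[2-3] = +380.4431 N (tension)
  F[2-4] = -555.1800 N (compression)
  F[3-4] = -374.2425 N (compression)
  F[3-5] = +326.4432 N (tension)
  F[4-5] = -2940.0791 N (compression)
  Rx@0 = +313.1200 N
  Ry@0 = -341.9410 N
  Ry@4 = +3234.6410 N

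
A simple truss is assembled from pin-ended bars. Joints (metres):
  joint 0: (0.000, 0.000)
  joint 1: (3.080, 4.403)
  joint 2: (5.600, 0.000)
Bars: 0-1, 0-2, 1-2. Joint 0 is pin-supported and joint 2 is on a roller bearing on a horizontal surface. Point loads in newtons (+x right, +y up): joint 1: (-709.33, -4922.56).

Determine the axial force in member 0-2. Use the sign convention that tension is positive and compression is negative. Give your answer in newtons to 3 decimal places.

1230.351

N=3 nodes, M=3 members, R=3 reactions → 2N=6, M+R=6
member 0 (0-1): L=5.3733, (cx,cy)=(0.5732,0.8194)
member 1 (0-2): L=5.6000, (cx,cy)=(1.0000,0.0000)
member 2 (1-2): L=5.0731, (cx,cy)=(0.4967,-0.8679)
solve A·x = −loads:
  F[0-1] = -3383.9521 N (compression)
  F[0-2] = +1230.3514 N (tension)
  F[1-2] = -2476.8857 N (compression)
  Rx@0 = +709.3300 N
  Ry@0 = +2772.8627 N
  Ry@2 = +2149.6973 N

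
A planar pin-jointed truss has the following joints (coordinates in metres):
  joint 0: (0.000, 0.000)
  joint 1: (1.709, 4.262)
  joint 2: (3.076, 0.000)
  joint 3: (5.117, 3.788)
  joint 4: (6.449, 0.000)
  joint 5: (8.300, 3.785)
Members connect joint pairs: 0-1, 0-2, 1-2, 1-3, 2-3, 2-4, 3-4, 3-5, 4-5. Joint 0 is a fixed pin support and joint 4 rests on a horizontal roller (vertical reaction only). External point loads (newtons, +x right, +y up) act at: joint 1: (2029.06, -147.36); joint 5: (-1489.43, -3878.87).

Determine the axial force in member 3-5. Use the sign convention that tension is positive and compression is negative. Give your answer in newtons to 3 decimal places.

407.288

N=6 nodes, M=9 members, R=3 reactions → 2N=12, M+R=12
member 0 (0-1): L=4.5919, (cx,cy)=(0.3722,0.9282)
member 1 (0-2): L=3.0760, (cx,cy)=(1.0000,0.0000)
member 2 (1-2): L=4.4759, (cx,cy)=(0.3054,-0.9522)
member 3 (1-3): L=3.4408, (cx,cy)=(0.9905,-0.1378)
member 4 (2-3): L=4.3029, (cx,cy)=(0.4743,0.8803)
member 5 (2-4): L=3.3730, (cx,cy)=(1.0000,0.0000)
member 6 (3-4): L=4.0154, (cx,cy)=(0.3317,-0.9434)
member 7 (3-5): L=3.1830, (cx,cy)=(1.0000,-0.0009)
member 8 (4-5): L=4.2134, (cx,cy)=(0.4393,0.8983)
solve A·x = −loads:
  F[0-1] = +1585.7205 N (tension)
  F[0-2] = -50.5419 N (compression)
  F[1-2] = -1559.8262 N (compression)
  F[1-3] = -971.7569 N (compression)
  F[2-3] = +1687.1766 N (tension)
  F[2-4] = -1327.2256 N (compression)
  F[3-4] = -1716.7576 N (compression)
  F[3-5] = +407.2882 N (tension)
  F[4-5] = -4317.4291 N (compression)
  Rx@0 = -539.6300 N
  Ry@0 = -1471.8039 N
  Ry@4 = +5498.0339 N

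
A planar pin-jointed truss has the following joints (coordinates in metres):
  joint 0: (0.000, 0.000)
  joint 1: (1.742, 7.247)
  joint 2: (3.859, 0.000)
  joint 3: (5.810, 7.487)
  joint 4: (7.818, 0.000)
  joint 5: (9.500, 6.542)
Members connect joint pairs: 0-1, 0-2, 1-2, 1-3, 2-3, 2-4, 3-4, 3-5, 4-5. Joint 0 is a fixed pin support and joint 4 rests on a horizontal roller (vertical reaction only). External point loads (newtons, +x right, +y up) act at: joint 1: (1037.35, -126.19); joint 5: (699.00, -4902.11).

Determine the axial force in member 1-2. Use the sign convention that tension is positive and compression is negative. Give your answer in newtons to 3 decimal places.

-2719.083

N=6 nodes, M=9 members, R=3 reactions → 2N=12, M+R=12
member 0 (0-1): L=7.4534, (cx,cy)=(0.2337,0.9723)
member 1 (0-2): L=3.8590, (cx,cy)=(1.0000,0.0000)
member 2 (1-2): L=7.5499, (cx,cy)=(0.2804,-0.9599)
member 3 (1-3): L=4.0751, (cx,cy)=(0.9983,0.0589)
member 4 (2-3): L=7.7370, (cx,cy)=(0.2522,0.9677)
member 5 (2-4): L=3.9590, (cx,cy)=(1.0000,0.0000)
member 6 (3-4): L=7.7516, (cx,cy)=(0.2590,-0.9659)
member 7 (3-5): L=3.8091, (cx,cy)=(0.9687,-0.2481)
member 8 (4-5): L=6.7548, (cx,cy)=(0.2490,0.9685)
solve A·x = −loads:
  F[0-1] = +2574.3884 N (tension)
  F[0-2] = +1134.6691 N (tension)
  F[1-2] = -2719.0832 N (compression)
  F[1-3] = +327.3349 N (tension)
  F[2-3] = +2697.1611 N (tension)
  F[2-4] = -307.8938 N (compression)
  F[3-4] = -3209.6289 N (compression)
  F[3-5] = +1897.6541 N (tension)
  F[4-5] = -4575.4403 N (compression)
  Rx@0 = -1736.3500 N
  Ry@0 = -2503.0893 N
  Ry@4 = +7531.3893 N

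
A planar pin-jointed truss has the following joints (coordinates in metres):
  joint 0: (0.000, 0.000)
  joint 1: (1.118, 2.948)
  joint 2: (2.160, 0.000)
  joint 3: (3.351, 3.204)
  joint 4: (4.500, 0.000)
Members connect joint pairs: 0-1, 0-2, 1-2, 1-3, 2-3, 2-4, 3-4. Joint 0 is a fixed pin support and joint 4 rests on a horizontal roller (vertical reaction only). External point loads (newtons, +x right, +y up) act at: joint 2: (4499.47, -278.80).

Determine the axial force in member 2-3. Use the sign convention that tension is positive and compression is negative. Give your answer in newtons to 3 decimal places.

155.257

N=5 nodes, M=7 members, R=3 reactions → 2N=10, M+R=10
member 0 (0-1): L=3.1529, (cx,cy)=(0.3546,0.9350)
member 1 (0-2): L=2.1600, (cx,cy)=(1.0000,0.0000)
member 2 (1-2): L=3.1267, (cx,cy)=(0.3333,-0.9428)
member 3 (1-3): L=2.2476, (cx,cy)=(0.9935,0.1139)
member 4 (2-3): L=3.4182, (cx,cy)=(0.3484,0.9373)
member 5 (2-4): L=2.3400, (cx,cy)=(1.0000,0.0000)
member 6 (3-4): L=3.4038, (cx,cy)=(0.3376,-0.9413)
solve A·x = −loads:
  F[0-1] = -155.0513 N (compression)
  F[0-2] = +4554.4507 N (tension)
  F[1-2] = +141.3525 N (tension)
  F[1-3] = -102.7558 N (compression)
  F[2-3] = +155.2568 N (tension)
  F[2-4] = +47.9912 N (tension)
  F[3-4] = -142.1690 N (compression)
  Rx@0 = -4499.4700 N
  Ry@0 = +144.9760 N
  Ry@4 = +133.8240 N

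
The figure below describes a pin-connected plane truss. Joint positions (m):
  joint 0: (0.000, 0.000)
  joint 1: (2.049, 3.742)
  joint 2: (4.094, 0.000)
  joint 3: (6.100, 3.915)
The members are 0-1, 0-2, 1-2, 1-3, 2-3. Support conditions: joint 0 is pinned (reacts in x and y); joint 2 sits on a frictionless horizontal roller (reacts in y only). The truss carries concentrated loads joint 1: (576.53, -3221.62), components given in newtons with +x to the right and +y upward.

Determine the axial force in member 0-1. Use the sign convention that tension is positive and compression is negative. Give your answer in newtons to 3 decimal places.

-1233.904

N=4 nodes, M=5 members, R=3 reactions → 2N=8, M+R=8
member 0 (0-1): L=4.2663, (cx,cy)=(0.4803,0.8771)
member 1 (0-2): L=4.0940, (cx,cy)=(1.0000,0.0000)
member 2 (1-2): L=4.2643, (cx,cy)=(0.4796,-0.8775)
member 3 (1-3): L=4.0547, (cx,cy)=(0.9991,0.0427)
member 4 (2-3): L=4.3990, (cx,cy)=(0.4560,0.8900)
solve A·x = −loads:
  F[0-1] = -1233.9041 N (compression)
  F[0-2] = +1169.1498 N (tension)
  F[1-2] = -2437.9714 N (compression)
  F[1-3] = +0.0000 N (tension)
  F[2-3] = -0.0000 N (compression)
  Rx@0 = -576.5300 N
  Ry@0 = +1082.2759 N
  Ry@2 = +2139.3441 N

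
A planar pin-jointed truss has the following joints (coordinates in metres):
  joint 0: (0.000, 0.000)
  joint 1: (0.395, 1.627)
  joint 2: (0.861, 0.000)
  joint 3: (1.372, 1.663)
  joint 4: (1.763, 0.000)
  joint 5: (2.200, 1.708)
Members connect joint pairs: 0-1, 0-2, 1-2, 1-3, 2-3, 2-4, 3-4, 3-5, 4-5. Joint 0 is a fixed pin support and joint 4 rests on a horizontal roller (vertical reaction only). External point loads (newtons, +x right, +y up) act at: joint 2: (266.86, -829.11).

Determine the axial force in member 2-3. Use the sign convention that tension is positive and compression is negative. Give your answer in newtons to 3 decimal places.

N=6 nodes, M=9 members, R=3 reactions → 2N=12, M+R=12
member 0 (0-1): L=1.6743, (cx,cy)=(0.2359,0.9718)
member 1 (0-2): L=0.8610, (cx,cy)=(1.0000,0.0000)
member 2 (1-2): L=1.6924, (cx,cy)=(0.2753,-0.9613)
member 3 (1-3): L=0.9777, (cx,cy)=(0.9993,0.0368)
member 4 (2-3): L=1.7397, (cx,cy)=(0.2937,0.9559)
member 5 (2-4): L=0.9020, (cx,cy)=(1.0000,0.0000)
member 6 (3-4): L=1.7083, (cx,cy)=(0.2289,-0.9735)
member 7 (3-5): L=0.8292, (cx,cy)=(0.9985,0.0543)
member 8 (4-5): L=1.7630, (cx,cy)=(0.2479,0.9688)
solve A·x = −loads:
  F[0-1] = -436.5181 N (compression)
  F[0-2] = +369.8455 N (tension)
  F[1-2] = +432.7379 N (tension)
  F[1-3] = -222.2886 N (compression)
  F[2-3] = +432.1617 N (tension)
  F[2-4] = +95.2023 N (tension)
  F[3-4] = -415.9555 N (compression)
  F[3-5] = +0.0000 N (tension)
  F[4-5] = -0.0000 N (compression)
  Rx@0 = -266.8600 N
  Ry@0 = +424.1958 N
  Ry@4 = +404.9142 N

432.162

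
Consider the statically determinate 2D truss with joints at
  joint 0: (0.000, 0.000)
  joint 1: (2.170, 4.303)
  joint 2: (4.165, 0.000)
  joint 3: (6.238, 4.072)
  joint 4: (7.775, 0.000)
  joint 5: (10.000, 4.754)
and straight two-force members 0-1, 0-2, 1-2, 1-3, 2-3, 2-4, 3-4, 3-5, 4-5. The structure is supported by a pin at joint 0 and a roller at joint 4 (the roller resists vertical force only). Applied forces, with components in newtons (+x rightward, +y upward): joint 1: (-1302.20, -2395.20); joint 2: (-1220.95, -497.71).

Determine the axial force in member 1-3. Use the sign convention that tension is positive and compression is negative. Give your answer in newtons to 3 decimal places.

N=6 nodes, M=9 members, R=3 reactions → 2N=12, M+R=12
member 0 (0-1): L=4.8192, (cx,cy)=(0.4503,0.8929)
member 1 (0-2): L=4.1650, (cx,cy)=(1.0000,0.0000)
member 2 (1-2): L=4.7430, (cx,cy)=(0.4206,-0.9072)
member 3 (1-3): L=4.0746, (cx,cy)=(0.9984,-0.0567)
member 4 (2-3): L=4.5693, (cx,cy)=(0.4537,0.8912)
member 5 (2-4): L=3.6100, (cx,cy)=(1.0000,0.0000)
member 6 (3-4): L=4.3524, (cx,cy)=(0.3531,-0.9356)
member 7 (3-5): L=3.8233, (cx,cy)=(0.9840,0.1784)
member 8 (4-5): L=5.2489, (cx,cy)=(0.4239,0.9057)
solve A·x = −loads:
  F[0-1] = -2999.8013 N (compression)
  F[0-2] = -1172.3935 N (compression)
  F[1-2] = +323.8112 N (tension)
  F[1-3] = -185.0563 N (compression)
  F[2-3] = +228.8430 N (tension)
  F[2-4] = +80.9372 N (tension)
  F[3-4] = -229.1949 N (compression)
  F[3-5] = +0.0000 N (tension)
  F[4-5] = +0.0000 N (tension)
  Rx@0 = +2523.1500 N
  Ry@0 = +2678.4818 N
  Ry@4 = +214.4282 N

-185.056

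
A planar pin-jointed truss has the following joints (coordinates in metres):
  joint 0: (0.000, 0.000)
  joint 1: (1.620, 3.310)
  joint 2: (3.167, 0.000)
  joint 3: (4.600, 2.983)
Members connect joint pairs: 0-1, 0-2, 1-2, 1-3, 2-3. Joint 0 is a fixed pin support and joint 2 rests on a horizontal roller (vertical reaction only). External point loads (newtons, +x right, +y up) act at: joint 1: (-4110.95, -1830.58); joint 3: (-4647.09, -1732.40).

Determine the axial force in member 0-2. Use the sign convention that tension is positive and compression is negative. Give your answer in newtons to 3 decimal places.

N=4 nodes, M=5 members, R=3 reactions → 2N=8, M+R=8
member 0 (0-1): L=3.6852, (cx,cy)=(0.4396,0.8982)
member 1 (0-2): L=3.1670, (cx,cy)=(1.0000,0.0000)
member 2 (1-2): L=3.6537, (cx,cy)=(0.4234,-0.9059)
member 3 (1-3): L=2.9979, (cx,cy)=(0.9940,-0.1091)
member 4 (2-3): L=3.3093, (cx,cy)=(0.4330,0.9014)
solve A·x = −loads:
  F[0-1] = -9779.6126 N (compression)
  F[0-2] = -4458.9277 N (compression)
  F[1-2] = +8114.3035 N (tension)
  F[1-3] = -3645.5901 N (compression)
  F[2-3] = -2363.0816 N (compression)
  Rx@0 = +8758.0400 N
  Ry@0 = +8783.9886 N
  Ry@2 = -5221.0086 N

-4458.928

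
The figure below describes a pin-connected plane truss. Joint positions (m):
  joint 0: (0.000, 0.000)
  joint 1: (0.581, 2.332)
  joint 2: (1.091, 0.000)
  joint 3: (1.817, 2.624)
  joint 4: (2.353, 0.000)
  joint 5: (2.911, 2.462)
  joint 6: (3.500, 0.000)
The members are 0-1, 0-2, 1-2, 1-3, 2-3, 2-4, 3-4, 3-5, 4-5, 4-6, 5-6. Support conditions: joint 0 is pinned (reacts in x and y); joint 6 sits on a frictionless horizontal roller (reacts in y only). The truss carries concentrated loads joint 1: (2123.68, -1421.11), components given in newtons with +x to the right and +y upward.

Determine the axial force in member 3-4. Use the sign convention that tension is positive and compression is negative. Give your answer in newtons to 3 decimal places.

N=7 nodes, M=11 members, R=3 reactions → 2N=14, M+R=14
member 0 (0-1): L=2.4033, (cx,cy)=(0.2418,0.9703)
member 1 (0-2): L=1.0910, (cx,cy)=(1.0000,0.0000)
member 2 (1-2): L=2.3871, (cx,cy)=(0.2136,-0.9769)
member 3 (1-3): L=1.2700, (cx,cy)=(0.9732,0.2299)
member 4 (2-3): L=2.7226, (cx,cy)=(0.2667,0.9638)
member 5 (2-4): L=1.2620, (cx,cy)=(1.0000,0.0000)
member 6 (3-4): L=2.6782, (cx,cy)=(0.2001,-0.9798)
member 7 (3-5): L=1.1059, (cx,cy)=(0.9892,-0.1465)
member 8 (4-5): L=2.5244, (cx,cy)=(0.2210,0.9753)
member 9 (4-6): L=1.1470, (cx,cy)=(1.0000,0.0000)
member 10 (5-6): L=2.5315, (cx,cy)=(0.2327,-0.9726)
solve A·x = −loads:
  F[0-1] = +236.7957 N (tension)
  F[0-2] = +2066.4341 N (tension)
  F[1-2] = -2082.0533 N (compression)
  F[1-3] = -1666.2482 N (compression)
  F[2-3] = +2110.3959 N (tension)
  F[2-4] = +1058.8545 N (tension)
  F[3-4] = -1572.5038 N (compression)
  F[3-5] = -752.2550 N (compression)
  F[4-5] = +1579.7648 N (tension)
  F[4-6] = +394.9510 N (tension)
  F[5-6] = -1697.4679 N (compression)
  Rx@0 = -2123.6800 N
  Ry@0 = -229.7719 N
  Ry@6 = +1650.8819 N

-1572.504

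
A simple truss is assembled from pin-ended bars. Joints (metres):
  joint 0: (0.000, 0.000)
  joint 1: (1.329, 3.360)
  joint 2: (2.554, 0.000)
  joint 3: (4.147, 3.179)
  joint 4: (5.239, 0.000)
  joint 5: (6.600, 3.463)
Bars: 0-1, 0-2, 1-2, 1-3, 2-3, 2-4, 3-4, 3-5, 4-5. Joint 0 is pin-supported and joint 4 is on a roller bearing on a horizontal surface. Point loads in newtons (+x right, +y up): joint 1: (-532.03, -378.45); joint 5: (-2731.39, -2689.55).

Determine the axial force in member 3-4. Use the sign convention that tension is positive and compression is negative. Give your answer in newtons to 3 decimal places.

N=6 nodes, M=9 members, R=3 reactions → 2N=12, M+R=12
member 0 (0-1): L=3.6133, (cx,cy)=(0.3678,0.9299)
member 1 (0-2): L=2.5540, (cx,cy)=(1.0000,0.0000)
member 2 (1-2): L=3.5763, (cx,cy)=(0.3425,-0.9395)
member 3 (1-3): L=2.8238, (cx,cy)=(0.9979,-0.0641)
member 4 (2-3): L=3.5558, (cx,cy)=(0.4480,0.8940)
member 5 (2-4): L=2.6850, (cx,cy)=(1.0000,0.0000)
member 6 (3-4): L=3.3613, (cx,cy)=(0.3249,-0.9458)
member 7 (3-5): L=2.4694, (cx,cy)=(0.9934,0.1150)
member 8 (4-5): L=3.7208, (cx,cy)=(0.3658,0.9307)
solve A·x = −loads:
  F[0-1] = -1860.8674 N (compression)
  F[0-2] = -2578.9759 N (compression)
  F[1-2] = +1484.1990 N (tension)
  F[1-3] = -662.1565 N (compression)
  F[2-3] = -1559.6915 N (compression)
  F[2-4] = -1371.8520 N (compression)
  F[3-4] = +1214.7713 N (tension)
  F[3-5] = -1765.9007 N (compression)
  F[4-5] = -2671.5913 N (compression)
  Rx@0 = +3263.4200 N
  Ry@0 = +1730.4230 N
  Ry@4 = +1337.5770 N

1214.771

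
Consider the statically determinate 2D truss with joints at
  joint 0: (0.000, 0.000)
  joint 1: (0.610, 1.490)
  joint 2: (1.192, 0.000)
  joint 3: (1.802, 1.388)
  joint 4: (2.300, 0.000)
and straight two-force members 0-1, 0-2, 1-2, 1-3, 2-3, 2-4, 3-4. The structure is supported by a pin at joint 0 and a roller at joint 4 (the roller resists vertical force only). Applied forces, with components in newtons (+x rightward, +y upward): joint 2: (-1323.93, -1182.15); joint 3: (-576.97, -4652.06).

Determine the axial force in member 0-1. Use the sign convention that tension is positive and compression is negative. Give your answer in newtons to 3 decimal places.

N=5 nodes, M=7 members, R=3 reactions → 2N=10, M+R=10
member 0 (0-1): L=1.6100, (cx,cy)=(0.3789,0.9254)
member 1 (0-2): L=1.1920, (cx,cy)=(1.0000,0.0000)
member 2 (1-2): L=1.5996, (cx,cy)=(0.3638,-0.9315)
member 3 (1-3): L=1.1964, (cx,cy)=(0.9964,-0.0853)
member 4 (2-3): L=1.5161, (cx,cy)=(0.4023,0.9155)
member 5 (2-4): L=1.1080, (cx,cy)=(1.0000,0.0000)
member 6 (3-4): L=1.4746, (cx,cy)=(0.3377,-0.9412)
solve A·x = −loads:
  F[0-1] = -2080.0184 N (compression)
  F[0-2] = -1112.8337 N (compression)
  F[1-2] = +2212.9473 N (tension)
  F[1-3] = -1599.0332 N (compression)
  F[2-3] = -960.2843 N (compression)
  F[2-4] = +1402.6023 N (tension)
  F[3-4] = -4153.2657 N (compression)
  Rx@0 = +1900.9000 N
  Ry@0 = +1924.9489 N
  Ry@4 = +3909.2611 N

-2080.018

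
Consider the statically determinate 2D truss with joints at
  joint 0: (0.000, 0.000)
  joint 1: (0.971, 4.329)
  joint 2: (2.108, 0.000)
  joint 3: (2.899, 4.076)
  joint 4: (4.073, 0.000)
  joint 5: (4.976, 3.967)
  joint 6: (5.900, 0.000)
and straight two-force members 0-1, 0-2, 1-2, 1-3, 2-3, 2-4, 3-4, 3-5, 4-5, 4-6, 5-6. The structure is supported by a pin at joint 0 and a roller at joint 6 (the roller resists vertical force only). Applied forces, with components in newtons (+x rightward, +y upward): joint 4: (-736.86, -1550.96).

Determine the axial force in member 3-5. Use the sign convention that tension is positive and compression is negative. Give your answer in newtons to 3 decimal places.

N=7 nodes, M=11 members, R=3 reactions → 2N=14, M+R=14
member 0 (0-1): L=4.4366, (cx,cy)=(0.2189,0.9758)
member 1 (0-2): L=2.1080, (cx,cy)=(1.0000,0.0000)
member 2 (1-2): L=4.4758, (cx,cy)=(0.2540,-0.9672)
member 3 (1-3): L=1.9445, (cx,cy)=(0.9915,-0.1301)
member 4 (2-3): L=4.1520, (cx,cy)=(0.1905,0.9817)
member 5 (2-4): L=1.9650, (cx,cy)=(1.0000,0.0000)
member 6 (3-4): L=4.2417, (cx,cy)=(0.2768,-0.9609)
member 7 (3-5): L=2.0799, (cx,cy)=(0.9986,-0.0524)
member 8 (4-5): L=4.0685, (cx,cy)=(0.2220,0.9751)
member 9 (4-6): L=1.8270, (cx,cy)=(1.0000,0.0000)
member 10 (5-6): L=4.0732, (cx,cy)=(0.2268,-0.9739)
solve A·x = −loads:
  F[0-1] = -492.2051 N (compression)
  F[0-2] = -629.1344 N (compression)
  F[1-2] = +529.4236 N (tension)
  F[1-3] = -244.2923 N (compression)
  F[2-3] = -521.6094 N (compression)
  F[2-4] = -395.2731 N (compression)
  F[3-4] = +526.4087 N (tension)
  F[3-5] = -487.9545 N (compression)
  F[4-5] = +1071.8498 N (tension)
  F[4-6] = +249.3864 N (tension)
  F[5-6] = -1099.3483 N (compression)
  Rx@0 = +736.8600 N
  Ry@0 = +480.2719 N
  Ry@6 = +1070.6881 N

-487.954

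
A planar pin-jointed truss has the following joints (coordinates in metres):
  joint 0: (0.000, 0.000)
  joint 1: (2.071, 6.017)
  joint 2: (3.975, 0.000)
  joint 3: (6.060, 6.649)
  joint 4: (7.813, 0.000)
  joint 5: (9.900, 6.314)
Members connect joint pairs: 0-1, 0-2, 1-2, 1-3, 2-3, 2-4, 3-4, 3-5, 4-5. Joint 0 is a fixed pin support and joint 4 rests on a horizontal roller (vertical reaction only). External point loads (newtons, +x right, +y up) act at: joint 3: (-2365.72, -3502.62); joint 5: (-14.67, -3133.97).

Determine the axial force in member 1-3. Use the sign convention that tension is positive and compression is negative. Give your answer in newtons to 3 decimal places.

-1257.224

N=6 nodes, M=9 members, R=3 reactions → 2N=12, M+R=12
member 0 (0-1): L=6.3634, (cx,cy)=(0.3255,0.9456)
member 1 (0-2): L=3.9750, (cx,cy)=(1.0000,0.0000)
member 2 (1-2): L=6.3111, (cx,cy)=(0.3017,-0.9534)
member 3 (1-3): L=4.0388, (cx,cy)=(0.9877,0.1565)
member 4 (2-3): L=6.9682, (cx,cy)=(0.2992,0.9542)
member 5 (2-4): L=3.8380, (cx,cy)=(1.0000,0.0000)
member 6 (3-4): L=6.8762, (cx,cy)=(0.2549,-0.9670)
member 7 (3-5): L=3.8546, (cx,cy)=(0.9962,-0.0869)
member 8 (4-5): L=6.6500, (cx,cy)=(0.3138,0.9495)
solve A·x = −loads:
  F[0-1] = -2087.5115 N (compression)
  F[0-2] = -1701.0030 N (compression)
  F[1-2] = +1863.9799 N (tension)
  F[1-3] = -1257.2241 N (compression)
  F[2-3] = -1862.4551 N (compression)
  F[2-4] = -581.3806 N (compression)
  F[3-4] = -1670.5489 N (compression)
  F[3-5] = +996.3656 N (tension)
  F[4-5] = -3209.5306 N (compression)
  Rx@0 = +2380.3900 N
  Ry@0 = +1973.8636 N
  Ry@4 = +4662.7264 N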